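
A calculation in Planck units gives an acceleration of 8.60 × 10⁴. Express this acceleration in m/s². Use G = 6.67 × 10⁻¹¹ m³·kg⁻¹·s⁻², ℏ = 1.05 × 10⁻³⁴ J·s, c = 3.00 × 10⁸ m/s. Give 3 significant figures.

One Planck acceleration: a_P = √(c⁷/(ℏG)) = 5.59 × 10⁵¹ m/s².
8.60 × 10⁴ × 5.59 × 10⁵¹ m/s² = 4.81 × 10⁵⁶ m/s²

4.81 × 10⁵⁶ m/s²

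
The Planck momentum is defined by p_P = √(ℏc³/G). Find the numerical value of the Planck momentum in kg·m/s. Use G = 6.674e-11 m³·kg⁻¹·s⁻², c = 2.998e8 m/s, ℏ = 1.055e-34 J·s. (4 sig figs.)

p_P = √(ℏc³/G)
  = √(42.60)
  = 6.527 kg·m/s

6.527 kg·m/s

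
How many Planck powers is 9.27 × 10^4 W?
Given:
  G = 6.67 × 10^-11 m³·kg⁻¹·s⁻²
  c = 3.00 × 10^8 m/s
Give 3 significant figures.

Planck power: P_P = c⁵/G = 3.64 × 10^52 W.
9.27 × 10^4 / 3.64 × 10^52 = 2.54 × 10^-48

2.54 × 10^-48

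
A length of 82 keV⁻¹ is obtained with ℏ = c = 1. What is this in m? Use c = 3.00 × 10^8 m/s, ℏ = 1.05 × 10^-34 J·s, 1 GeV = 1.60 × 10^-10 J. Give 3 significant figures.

1.61 × 10^-8 m

A length is [E]⁻¹ in ℏ=c=1; restore one factor of ℏc.
1 GeV⁻¹ → ℏc × (1 GeV in J)⁻¹ = 1.97 × 10^-16 m.
Convert the energy scale: 82 keV⁻¹ = 8.20 × 10^7 GeV⁻¹.
Result: 8.20 × 10^7 × 1.97 × 10^-16 = 1.61 × 10^-8 m.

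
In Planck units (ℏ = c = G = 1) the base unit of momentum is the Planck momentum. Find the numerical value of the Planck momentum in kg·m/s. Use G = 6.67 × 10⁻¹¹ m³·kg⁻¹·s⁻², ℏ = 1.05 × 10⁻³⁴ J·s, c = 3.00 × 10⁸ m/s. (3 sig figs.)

6.52 kg·m/s

p_P = √(ℏc³/G)
  = √(42.5)
  = 6.52 kg·m/s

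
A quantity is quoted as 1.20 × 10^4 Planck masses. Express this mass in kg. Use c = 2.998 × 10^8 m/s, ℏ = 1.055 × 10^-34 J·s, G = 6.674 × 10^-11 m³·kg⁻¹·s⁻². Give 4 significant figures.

One Planck mass: m_P = √(ℏc/G) = 2.177 × 10^-8 kg.
1.20 × 10^4 × 2.177 × 10^-8 kg = 2.612 × 10^-4 kg

2.612 × 10^-4 kg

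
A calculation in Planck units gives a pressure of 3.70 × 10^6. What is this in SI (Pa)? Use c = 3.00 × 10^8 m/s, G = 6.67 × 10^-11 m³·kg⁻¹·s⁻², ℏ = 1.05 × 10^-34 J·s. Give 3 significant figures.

One Planck pressure: p_P = c⁷/(ℏG²) = 4.68 × 10^113 Pa.
3.70 × 10^6 × 4.68 × 10^113 Pa = 1.73 × 10^120 Pa

1.73 × 10^120 Pa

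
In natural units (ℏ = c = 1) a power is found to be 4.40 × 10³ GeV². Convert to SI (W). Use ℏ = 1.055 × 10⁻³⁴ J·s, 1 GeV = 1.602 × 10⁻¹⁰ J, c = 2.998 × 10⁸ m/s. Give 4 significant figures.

1.070 × 10¹⁸ W

Power is [E]/[T] = [E]²/ℏ.
1 GeV² → 1/ℏ × (1 GeV in J)² = 2.433 × 10¹⁴ W.
Result: 4.40 × 10³ × 2.433 × 10¹⁴ = 1.070 × 10¹⁸ W.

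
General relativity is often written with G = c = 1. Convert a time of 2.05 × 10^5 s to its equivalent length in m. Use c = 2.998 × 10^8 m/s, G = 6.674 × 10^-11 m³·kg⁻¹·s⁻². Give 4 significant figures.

Time → length via c.
2.05 × 10^5 s × (c) = 6.146 × 10^13 m

6.146 × 10^13 m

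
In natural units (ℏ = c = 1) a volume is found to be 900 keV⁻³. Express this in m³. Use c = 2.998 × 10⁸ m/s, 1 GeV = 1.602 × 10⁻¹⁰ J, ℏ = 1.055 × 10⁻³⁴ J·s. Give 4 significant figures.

6.926 × 10⁻²⁷ m³

Volume is [L]³ = [E]⁻³·(ℏc)³.
1 GeV⁻³ → (ℏc)³ × (1 GeV in J)⁻³ = 7.696 × 10⁻⁴⁸ m³.
Convert the energy scale: 900 keV⁻³ = 9.00 × 10²⁰ GeV⁻³.
Result: 9.00 × 10²⁰ × 7.696 × 10⁻⁴⁸ = 6.926 × 10⁻²⁷ m³.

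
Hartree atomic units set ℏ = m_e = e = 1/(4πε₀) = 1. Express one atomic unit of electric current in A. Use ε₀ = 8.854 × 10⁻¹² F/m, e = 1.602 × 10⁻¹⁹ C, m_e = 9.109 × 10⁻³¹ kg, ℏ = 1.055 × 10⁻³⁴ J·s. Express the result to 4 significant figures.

6.612 × 10⁻³ A

Dimensional analysis gives I_au = e E_h/ℏ = m_e e⁵/((4πε₀)²ℏ³).
E_h = 4.354 × 10⁻¹⁸ J
e·E_h/ℏ = 6.612 × 10⁻³ A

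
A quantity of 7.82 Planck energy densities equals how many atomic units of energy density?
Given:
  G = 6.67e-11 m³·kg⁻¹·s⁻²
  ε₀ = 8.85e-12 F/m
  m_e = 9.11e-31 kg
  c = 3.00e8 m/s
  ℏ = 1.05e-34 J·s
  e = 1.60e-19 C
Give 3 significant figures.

1.22e101

Planck energy density: u_P = c⁷/(ℏG²) = 4.68e113 J/m³
atomic unit of energy density: u_au = E_h/a₀³ = m_e⁴e¹⁰/((4πε₀)⁵ℏ⁸) = 3.01e13 J/m³
7.82 × 4.68e113 / 3.01e13 = 1.22e101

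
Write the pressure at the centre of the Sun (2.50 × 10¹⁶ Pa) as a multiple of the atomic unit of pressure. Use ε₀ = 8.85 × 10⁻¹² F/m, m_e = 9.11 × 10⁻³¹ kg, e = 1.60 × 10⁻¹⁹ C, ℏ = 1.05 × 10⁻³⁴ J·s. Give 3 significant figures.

830

atomic unit of pressure: P_au = E_h/a₀³ = m_e⁴e¹⁰/((4πε₀)⁵ℏ⁸) = 3.01 × 10¹³ Pa.
2.50 × 10¹⁶ / 3.01 × 10¹³ = 830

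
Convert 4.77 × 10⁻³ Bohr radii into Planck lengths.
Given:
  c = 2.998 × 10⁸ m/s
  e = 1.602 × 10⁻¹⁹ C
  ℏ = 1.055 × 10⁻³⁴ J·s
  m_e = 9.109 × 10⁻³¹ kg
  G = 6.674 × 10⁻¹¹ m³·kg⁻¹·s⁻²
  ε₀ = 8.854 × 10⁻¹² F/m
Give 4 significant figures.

Bohr radius: a₀ = 4πε₀ℏ²/(m_e e²) = 5.297 × 10⁻¹¹ m
Planck length: ℓ_P = √(ℏG/c³) = 1.616 × 10⁻³⁵ m
4.77 × 10⁻³ × 5.297 × 10⁻¹¹ / 1.616 × 10⁻³⁵ = 1.563 × 10²²

1.563 × 10²²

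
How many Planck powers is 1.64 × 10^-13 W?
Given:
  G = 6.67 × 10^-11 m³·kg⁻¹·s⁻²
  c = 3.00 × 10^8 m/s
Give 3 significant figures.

4.50 × 10^-66

Planck power: P_P = c⁵/G = 3.64 × 10^52 W.
1.64 × 10^-13 / 3.64 × 10^52 = 4.50 × 10^-66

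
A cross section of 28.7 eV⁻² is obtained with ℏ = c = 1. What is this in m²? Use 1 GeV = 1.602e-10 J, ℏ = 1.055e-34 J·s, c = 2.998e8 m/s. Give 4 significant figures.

1.119e-12 m²

Area is [L]² = [E]⁻²·(ℏc)²; restore (ℏc)².
1 GeV⁻² → (ℏc)² × (1 GeV in J)⁻² = 3.898e-32 m².
Convert the energy scale: 28.7 eV⁻² = 2.87e19 GeV⁻².
Result: 2.87e19 × 3.898e-32 = 1.119e-12 m².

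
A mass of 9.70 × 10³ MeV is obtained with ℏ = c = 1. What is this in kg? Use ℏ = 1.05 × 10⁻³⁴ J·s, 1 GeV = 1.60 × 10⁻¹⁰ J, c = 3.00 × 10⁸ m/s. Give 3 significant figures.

1.72 × 10⁻²⁶ kg

Mass is [E]/c²; divide by c².
1 GeV → 1/c² × (1 GeV in J) = 1.78 × 10⁻²⁷ kg.
Convert the energy scale: 9.70 × 10³ MeV = 9.70 GeV.
Result: 9.70 × 1.78 × 10⁻²⁷ = 1.72 × 10⁻²⁶ kg.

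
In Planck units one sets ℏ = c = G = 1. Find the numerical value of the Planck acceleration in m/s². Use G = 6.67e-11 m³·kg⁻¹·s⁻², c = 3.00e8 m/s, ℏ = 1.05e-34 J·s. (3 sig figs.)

5.59e51 m/s²

a_P = √(c⁷/(ℏG))
  = √(3.12e103)
  = 5.59e51 m/s²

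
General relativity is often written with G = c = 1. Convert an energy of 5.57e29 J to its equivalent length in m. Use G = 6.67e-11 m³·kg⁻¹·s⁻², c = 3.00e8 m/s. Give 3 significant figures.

4.59e-15 m

Energy → length via G/c⁴.
5.57e29 J × (G/c⁴) = 4.59e-15 m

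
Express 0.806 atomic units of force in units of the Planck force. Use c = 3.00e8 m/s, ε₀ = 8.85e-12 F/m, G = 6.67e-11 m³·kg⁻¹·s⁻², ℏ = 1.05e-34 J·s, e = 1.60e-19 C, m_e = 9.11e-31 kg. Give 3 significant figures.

5.53e-52

atomic unit of force: F_au = E_h/a₀ = m_e²e⁶/((4πε₀)³ℏ⁴) = 8.33e-8 N
Planck force: F_P = c⁴/G = 1.21e44 N
0.806 × 8.33e-8 / 1.21e44 = 5.53e-52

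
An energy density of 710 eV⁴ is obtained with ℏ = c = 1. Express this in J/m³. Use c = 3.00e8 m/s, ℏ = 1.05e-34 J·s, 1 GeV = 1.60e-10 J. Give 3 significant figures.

[E]/[L]³ = [E]⁴/(ℏc)³; restore (ℏc)⁻³.
1 GeV⁴ → 1/(ℏc)³ × (1 GeV in J)⁴ = 2.10e37 J/m³.
Convert the energy scale: 710 eV⁴ = 7.10e-34 GeV⁴.
Result: 7.10e-34 × 2.10e37 = 1.49e4 J/m³.

1.49e4 J/m³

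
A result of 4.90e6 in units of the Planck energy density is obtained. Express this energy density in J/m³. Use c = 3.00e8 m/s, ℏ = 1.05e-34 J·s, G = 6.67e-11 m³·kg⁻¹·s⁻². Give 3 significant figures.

2.29e120 J/m³

One Planck energy density: u_P = c⁷/(ℏG²) = 4.68e113 J/m³.
4.90e6 × 4.68e113 J/m³ = 2.29e120 J/m³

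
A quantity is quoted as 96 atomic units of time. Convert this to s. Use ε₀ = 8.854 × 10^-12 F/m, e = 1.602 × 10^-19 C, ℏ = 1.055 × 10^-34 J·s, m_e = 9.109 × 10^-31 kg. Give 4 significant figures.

2.326 × 10^-15 s

One atomic unit of time: τ_au = (4πε₀)²ℏ³/(m_e e⁴) = 2.423 × 10^-17 s.
96 × 2.423 × 10^-17 s = 2.326 × 10^-15 s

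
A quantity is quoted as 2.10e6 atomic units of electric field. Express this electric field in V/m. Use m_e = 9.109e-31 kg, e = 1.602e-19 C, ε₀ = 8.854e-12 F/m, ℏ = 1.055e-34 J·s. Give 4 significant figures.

1.077e18 V/m

One atomic unit of electric field: E_au = E_h/(e a₀) = m_e²e⁵/((4πε₀)³ℏ⁴) = 5.131e11 V/m.
2.10e6 × 5.131e11 V/m = 1.077e18 V/m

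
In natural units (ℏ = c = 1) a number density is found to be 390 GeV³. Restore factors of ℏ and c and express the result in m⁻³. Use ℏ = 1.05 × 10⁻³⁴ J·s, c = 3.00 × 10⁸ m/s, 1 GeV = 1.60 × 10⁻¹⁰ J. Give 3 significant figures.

5.11 × 10⁴⁹ m⁻³

Number density is [L]⁻³ = [E]³/(ℏc)³.
1 GeV³ → 1/(ℏc)³ × (1 GeV in J)³ = 1.31 × 10⁴⁷ m⁻³.
Result: 390 × 1.31 × 10⁴⁷ = 5.11 × 10⁴⁹ m⁻³.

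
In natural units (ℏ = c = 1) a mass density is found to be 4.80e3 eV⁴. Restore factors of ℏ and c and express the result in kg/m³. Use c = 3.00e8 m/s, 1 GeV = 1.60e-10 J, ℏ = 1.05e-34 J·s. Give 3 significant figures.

Mass density is [E]/(c²[L]³) = [E]⁴/(ℏ³c⁵).
1 GeV⁴ → 1/(ℏ³c⁵) × (1 GeV in J)⁴ = 2.33e20 kg/m³.
Convert the energy scale: 4.80e3 eV⁴ = 4.80e-33 GeV⁴.
Result: 4.80e-33 × 2.33e20 = 1.12e-12 kg/m³.

1.12e-12 kg/m³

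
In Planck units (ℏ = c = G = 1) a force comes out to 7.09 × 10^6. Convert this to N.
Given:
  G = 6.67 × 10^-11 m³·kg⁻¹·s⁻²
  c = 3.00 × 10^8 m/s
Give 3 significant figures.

One Planck force: F_P = c⁴/G = 1.21 × 10^44 N.
7.09 × 10^6 × 1.21 × 10^44 N = 8.61 × 10^50 N

8.61 × 10^50 N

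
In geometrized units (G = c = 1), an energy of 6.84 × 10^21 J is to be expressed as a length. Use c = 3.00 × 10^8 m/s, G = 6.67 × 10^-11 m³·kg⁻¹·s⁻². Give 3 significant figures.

Energy → length via G/c⁴.
6.84 × 10^21 J × (G/c⁴) = 5.63 × 10^-23 m

5.63 × 10^-23 m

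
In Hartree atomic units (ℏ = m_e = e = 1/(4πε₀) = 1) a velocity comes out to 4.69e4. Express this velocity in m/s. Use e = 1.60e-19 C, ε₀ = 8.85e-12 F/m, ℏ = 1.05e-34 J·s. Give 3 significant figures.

1.03e11 m/s

One atomic unit of velocity: v_au = e²/(4πε₀ℏ) = 2.19e6 m/s.
4.69e4 × 2.19e6 m/s = 1.03e11 m/s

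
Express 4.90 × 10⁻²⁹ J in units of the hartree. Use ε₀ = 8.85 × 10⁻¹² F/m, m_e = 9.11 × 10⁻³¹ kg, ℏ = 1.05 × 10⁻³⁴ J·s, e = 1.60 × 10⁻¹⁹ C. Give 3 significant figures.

1.12 × 10⁻¹¹

hartree: E_h = m_e e⁴/(4πε₀ℏ)² = 4.38 × 10⁻¹⁸ J.
4.90 × 10⁻²⁹ / 4.38 × 10⁻¹⁸ = 1.12 × 10⁻¹¹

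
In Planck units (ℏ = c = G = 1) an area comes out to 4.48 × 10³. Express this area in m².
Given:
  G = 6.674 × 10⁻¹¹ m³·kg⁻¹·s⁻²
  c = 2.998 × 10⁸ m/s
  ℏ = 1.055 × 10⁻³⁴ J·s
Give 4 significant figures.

1.171 × 10⁻⁶⁶ m²

One Planck area: A_P = ℏG/c³ = 2.613 × 10⁻⁷⁰ m².
4.48 × 10³ × 2.613 × 10⁻⁷⁰ m² = 1.171 × 10⁻⁶⁶ m²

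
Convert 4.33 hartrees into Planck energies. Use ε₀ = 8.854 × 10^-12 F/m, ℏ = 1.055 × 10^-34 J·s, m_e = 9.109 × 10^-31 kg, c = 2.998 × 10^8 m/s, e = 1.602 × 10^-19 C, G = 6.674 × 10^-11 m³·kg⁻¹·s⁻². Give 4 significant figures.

9.636 × 10^-27

hartree: E_h = m_e e⁴/(4πε₀ℏ)² = 4.354 × 10^-18 J
Planck energy: E_P = √(ℏc⁵/G) = 1.957 × 10^9 J
4.33 × 4.354 × 10^-18 / 1.957 × 10^9 = 9.636 × 10^-27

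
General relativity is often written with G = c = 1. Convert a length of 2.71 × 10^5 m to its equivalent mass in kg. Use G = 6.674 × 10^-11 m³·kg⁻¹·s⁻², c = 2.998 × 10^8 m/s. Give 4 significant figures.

3.650 × 10^32 kg

Length → mass via c²/G.
2.71 × 10^5 m × (c²/G) = 3.650 × 10^32 kg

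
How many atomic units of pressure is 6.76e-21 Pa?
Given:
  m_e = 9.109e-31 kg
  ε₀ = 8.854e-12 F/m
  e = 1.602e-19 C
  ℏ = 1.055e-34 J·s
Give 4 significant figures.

2.308e-34

atomic unit of pressure: P_au = E_h/a₀³ = m_e⁴e¹⁰/((4πε₀)⁵ℏ⁸) = 2.929e13 Pa.
6.76e-21 / 2.929e13 = 2.308e-34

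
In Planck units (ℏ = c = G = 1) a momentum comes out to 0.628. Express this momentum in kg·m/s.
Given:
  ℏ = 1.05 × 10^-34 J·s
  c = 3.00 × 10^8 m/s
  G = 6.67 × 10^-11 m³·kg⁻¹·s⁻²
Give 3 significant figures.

4.09 kg·m/s

One Planck momentum: p_P = √(ℏc³/G) = 6.52 kg·m/s.
0.628 × 6.52 kg·m/s = 4.09 kg·m/s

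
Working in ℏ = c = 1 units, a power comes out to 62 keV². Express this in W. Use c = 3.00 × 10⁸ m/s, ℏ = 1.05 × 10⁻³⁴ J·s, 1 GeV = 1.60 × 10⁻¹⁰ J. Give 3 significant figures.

1.51 × 10⁴ W

Power is [E]/[T] = [E]²/ℏ.
1 GeV² → 1/ℏ × (1 GeV in J)² = 2.44 × 10¹⁴ W.
Convert the energy scale: 62 keV² = 6.20 × 10⁻¹¹ GeV².
Result: 6.20 × 10⁻¹¹ × 2.44 × 10¹⁴ = 1.51 × 10⁴ W.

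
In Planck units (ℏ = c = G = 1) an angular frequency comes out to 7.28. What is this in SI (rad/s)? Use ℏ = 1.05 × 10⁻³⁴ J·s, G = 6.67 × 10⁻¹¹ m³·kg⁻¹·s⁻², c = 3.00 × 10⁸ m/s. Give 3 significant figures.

One Planck angular frequency: ω_P = √(c⁵/(ℏG)) = 1.86 × 10⁴³ rad/s.
7.28 × 1.86 × 10⁴³ rad/s = 1.36 × 10⁴⁴ rad/s

1.36 × 10⁴⁴ rad/s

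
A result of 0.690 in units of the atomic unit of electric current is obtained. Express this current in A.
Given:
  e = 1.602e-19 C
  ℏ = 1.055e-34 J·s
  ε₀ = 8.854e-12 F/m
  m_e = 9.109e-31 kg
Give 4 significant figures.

4.562e-3 A

One atomic unit of electric current: I_au = e E_h/ℏ = m_e e⁵/((4πε₀)²ℏ³) = 6.612e-3 A.
0.690 × 6.612e-3 A = 4.562e-3 A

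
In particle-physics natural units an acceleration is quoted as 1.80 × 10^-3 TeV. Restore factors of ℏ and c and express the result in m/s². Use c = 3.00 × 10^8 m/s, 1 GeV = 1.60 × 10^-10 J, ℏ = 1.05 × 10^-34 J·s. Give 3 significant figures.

Acceleration is [L]/[T]² = c·[E]/ℏ.
1 GeV → c/ℏ × (1 GeV in J) = 4.57 × 10^32 m/s².
Convert the energy scale: 1.80 × 10^-3 TeV = 1.80 GeV.
Result: 1.80 × 4.57 × 10^32 = 8.23 × 10^32 m/s².

8.23 × 10^32 m/s²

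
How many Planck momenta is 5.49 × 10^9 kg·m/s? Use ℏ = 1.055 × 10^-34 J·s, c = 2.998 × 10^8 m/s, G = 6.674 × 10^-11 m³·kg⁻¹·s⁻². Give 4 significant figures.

Planck momentum: p_P = √(ℏc³/G) = 6.527 kg·m/s.
5.49 × 10^9 / 6.527 = 8.412 × 10^8

8.412 × 10^8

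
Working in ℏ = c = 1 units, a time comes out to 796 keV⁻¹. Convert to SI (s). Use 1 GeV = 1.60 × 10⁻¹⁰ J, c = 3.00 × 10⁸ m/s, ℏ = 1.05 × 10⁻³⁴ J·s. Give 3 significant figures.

5.22 × 10⁻¹⁶ s

A time is [E]⁻¹ in ℏ=c=1; restore one factor of ℏ.
1 GeV⁻¹ → ℏ × (1 GeV in J)⁻¹ = 6.56 × 10⁻²⁵ s.
Convert the energy scale: 796 keV⁻¹ = 7.96 × 10⁸ GeV⁻¹.
Result: 7.96 × 10⁸ × 6.56 × 10⁻²⁵ = 5.22 × 10⁻¹⁶ s.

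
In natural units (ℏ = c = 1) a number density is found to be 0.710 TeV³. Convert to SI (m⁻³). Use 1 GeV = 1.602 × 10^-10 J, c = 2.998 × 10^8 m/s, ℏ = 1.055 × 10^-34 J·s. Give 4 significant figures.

9.226 × 10^55 m⁻³

Number density is [L]⁻³ = [E]³/(ℏc)³.
1 GeV³ → 1/(ℏc)³ × (1 GeV in J)³ = 1.299 × 10^47 m⁻³.
Convert the energy scale: 0.710 TeV³ = 7.10 × 10^8 GeV³.
Result: 7.10 × 10^8 × 1.299 × 10^47 = 9.226 × 10^55 m⁻³.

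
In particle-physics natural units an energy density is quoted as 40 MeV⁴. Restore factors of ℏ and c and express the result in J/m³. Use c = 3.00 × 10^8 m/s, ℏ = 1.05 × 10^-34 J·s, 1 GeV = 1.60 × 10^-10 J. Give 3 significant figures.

[E]/[L]³ = [E]⁴/(ℏc)³; restore (ℏc)⁻³.
1 GeV⁴ → 1/(ℏc)³ × (1 GeV in J)⁴ = 2.10 × 10^37 J/m³.
Convert the energy scale: 40 MeV⁴ = 4.00 × 10^-11 GeV⁴.
Result: 4.00 × 10^-11 × 2.10 × 10^37 = 8.39 × 10^26 J/m³.

8.39 × 10^26 J/m³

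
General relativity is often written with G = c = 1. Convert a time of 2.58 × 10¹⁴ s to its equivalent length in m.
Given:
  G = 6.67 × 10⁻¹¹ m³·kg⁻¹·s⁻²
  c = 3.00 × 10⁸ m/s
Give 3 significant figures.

7.74 × 10²² m

Time → length via c.
2.58 × 10¹⁴ s × (c) = 7.74 × 10²² m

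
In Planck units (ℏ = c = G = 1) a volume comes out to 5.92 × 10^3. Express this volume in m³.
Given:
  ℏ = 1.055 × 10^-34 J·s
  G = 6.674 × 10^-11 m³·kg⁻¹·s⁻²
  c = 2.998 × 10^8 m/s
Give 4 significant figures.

2.501 × 10^-101 m³

One Planck volume: V_P = (ℏG/c³)^(3/2) = 4.224 × 10^-105 m³.
5.92 × 10^3 × 4.224 × 10^-105 m³ = 2.501 × 10^-101 m³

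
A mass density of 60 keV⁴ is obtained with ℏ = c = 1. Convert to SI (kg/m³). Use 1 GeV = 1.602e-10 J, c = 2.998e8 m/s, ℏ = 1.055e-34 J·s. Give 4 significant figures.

0.01390 kg/m³

Mass density is [E]/(c²[L]³) = [E]⁴/(ℏ³c⁵).
1 GeV⁴ → 1/(ℏ³c⁵) × (1 GeV in J)⁴ = 2.316e20 kg/m³.
Convert the energy scale: 60 keV⁴ = 6.00e-23 GeV⁴.
Result: 6.00e-23 × 2.316e20 = 0.01390 kg/m³.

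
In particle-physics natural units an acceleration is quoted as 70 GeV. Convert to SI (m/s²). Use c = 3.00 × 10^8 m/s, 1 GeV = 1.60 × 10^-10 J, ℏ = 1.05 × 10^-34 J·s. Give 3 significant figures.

3.20 × 10^34 m/s²

Acceleration is [L]/[T]² = c·[E]/ℏ.
1 GeV → c/ℏ × (1 GeV in J) = 4.57 × 10^32 m/s².
Result: 70 × 4.57 × 10^32 = 3.20 × 10^34 m/s².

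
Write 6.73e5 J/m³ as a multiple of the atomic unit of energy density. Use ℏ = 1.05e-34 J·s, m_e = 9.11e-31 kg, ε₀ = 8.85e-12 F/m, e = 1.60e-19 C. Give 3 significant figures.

2.23e-8

atomic unit of energy density: u_au = E_h/a₀³ = m_e⁴e¹⁰/((4πε₀)⁵ℏ⁸) = 3.01e13 J/m³.
6.73e5 / 3.01e13 = 2.23e-8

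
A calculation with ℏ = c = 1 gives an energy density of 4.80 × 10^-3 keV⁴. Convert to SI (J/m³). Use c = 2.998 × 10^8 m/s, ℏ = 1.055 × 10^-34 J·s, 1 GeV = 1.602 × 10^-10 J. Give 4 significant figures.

[E]/[L]³ = [E]⁴/(ℏc)³; restore (ℏc)⁻³.
1 GeV⁴ → 1/(ℏc)³ × (1 GeV in J)⁴ = 2.082 × 10^37 J/m³.
Convert the energy scale: 4.80 × 10^-3 keV⁴ = 4.80 × 10^-27 GeV⁴.
Result: 4.80 × 10^-27 × 2.082 × 10^37 = 9.992 × 10^10 J/m³.

9.992 × 10^10 J/m³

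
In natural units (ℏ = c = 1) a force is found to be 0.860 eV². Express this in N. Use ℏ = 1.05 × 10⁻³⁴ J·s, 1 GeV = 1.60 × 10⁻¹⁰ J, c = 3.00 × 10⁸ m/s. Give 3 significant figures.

Force is [E]/[L] = [E]²/(ℏc); restore (ℏc)⁻¹.
1 GeV² → 1/(ℏc) × (1 GeV in J)² = 8.13 × 10⁵ N.
Convert the energy scale: 0.860 eV² = 8.60 × 10⁻¹⁹ GeV².
Result: 8.60 × 10⁻¹⁹ × 8.13 × 10⁵ = 6.99 × 10⁻¹³ N.

6.99 × 10⁻¹³ N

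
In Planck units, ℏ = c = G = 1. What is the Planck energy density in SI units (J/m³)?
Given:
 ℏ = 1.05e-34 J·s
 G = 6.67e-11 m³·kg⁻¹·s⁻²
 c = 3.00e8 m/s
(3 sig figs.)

4.68e113 J/m³

The unique combination of the constants set to 1 with dimensions of energy density is u_P = c⁷/(ℏG²).
  = 2.19e59 / 4.67e-55
  = 4.68e113 J/m³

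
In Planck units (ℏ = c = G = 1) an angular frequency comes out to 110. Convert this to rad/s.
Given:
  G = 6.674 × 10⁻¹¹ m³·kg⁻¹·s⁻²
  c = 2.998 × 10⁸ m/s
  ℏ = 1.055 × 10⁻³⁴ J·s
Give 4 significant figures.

One Planck angular frequency: ω_P = √(c⁵/(ℏG)) = 1.855 × 10⁴³ rad/s.
110 × 1.855 × 10⁴³ rad/s = 2.040 × 10⁴⁵ rad/s

2.040 × 10⁴⁵ rad/s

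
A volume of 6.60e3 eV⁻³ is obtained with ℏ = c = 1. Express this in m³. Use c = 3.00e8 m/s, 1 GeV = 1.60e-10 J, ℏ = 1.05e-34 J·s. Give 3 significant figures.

Volume is [L]³ = [E]⁻³·(ℏc)³.
1 GeV⁻³ → (ℏc)³ × (1 GeV in J)⁻³ = 7.63e-48 m³.
Convert the energy scale: 6.60e3 eV⁻³ = 6.60e30 GeV⁻³.
Result: 6.60e30 × 7.63e-48 = 5.04e-17 m³.

5.04e-17 m³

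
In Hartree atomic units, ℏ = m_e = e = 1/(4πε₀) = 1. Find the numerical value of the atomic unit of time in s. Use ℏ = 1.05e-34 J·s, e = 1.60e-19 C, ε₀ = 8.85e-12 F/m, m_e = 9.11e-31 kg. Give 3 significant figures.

2.40e-17 s

From ℏ = m_e = e = 1/(4πε₀) = 1 the time scale is τ_au = (4πε₀)²ℏ³/(m_e e⁴).
E_h = 4.38e-18 J
ℏ/E_h = 2.40e-17 s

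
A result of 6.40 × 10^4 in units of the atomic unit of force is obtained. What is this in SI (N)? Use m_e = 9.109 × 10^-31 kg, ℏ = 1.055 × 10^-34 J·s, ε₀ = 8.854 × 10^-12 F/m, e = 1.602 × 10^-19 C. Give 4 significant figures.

One atomic unit of force: F_au = E_h/a₀ = m_e²e⁶/((4πε₀)³ℏ⁴) = 8.220 × 10^-8 N.
6.40 × 10^4 × 8.220 × 10^-8 N = 5.261 × 10^-3 N

5.261 × 10^-3 N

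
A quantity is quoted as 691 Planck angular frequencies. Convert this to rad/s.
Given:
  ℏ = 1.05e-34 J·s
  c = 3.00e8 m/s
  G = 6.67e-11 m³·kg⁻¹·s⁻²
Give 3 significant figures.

1.29e46 rad/s

One Planck angular frequency: ω_P = √(c⁵/(ℏG)) = 1.86e43 rad/s.
691 × 1.86e43 rad/s = 1.29e46 rad/s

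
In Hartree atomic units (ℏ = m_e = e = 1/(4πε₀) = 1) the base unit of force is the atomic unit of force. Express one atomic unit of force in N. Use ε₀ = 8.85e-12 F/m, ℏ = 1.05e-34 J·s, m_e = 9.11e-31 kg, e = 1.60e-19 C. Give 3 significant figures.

F_au = E_h/a₀ = m_e²e⁶/((4πε₀)³ℏ⁴)
E_h = 4.38e-18 J
a₀ = 5.26e-11 m
E_h/a₀ = 8.33e-8 N

8.33e-8 N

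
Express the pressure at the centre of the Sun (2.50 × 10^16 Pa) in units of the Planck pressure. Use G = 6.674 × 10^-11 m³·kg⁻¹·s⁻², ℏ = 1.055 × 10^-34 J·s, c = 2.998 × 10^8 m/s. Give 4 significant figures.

5.397 × 10^-98

Planck pressure: p_P = c⁷/(ℏG²) = 4.632 × 10^113 Pa.
2.50 × 10^16 / 4.632 × 10^113 = 5.397 × 10^-98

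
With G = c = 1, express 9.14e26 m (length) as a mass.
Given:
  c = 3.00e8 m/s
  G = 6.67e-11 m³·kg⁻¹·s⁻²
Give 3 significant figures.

Length → mass via c²/G.
9.14e26 m × (c²/G) = 1.23e54 kg

1.23e54 kg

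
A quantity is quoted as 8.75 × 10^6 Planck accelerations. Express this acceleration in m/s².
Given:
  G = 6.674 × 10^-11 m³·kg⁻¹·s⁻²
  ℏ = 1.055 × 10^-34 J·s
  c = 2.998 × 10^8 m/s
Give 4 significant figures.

One Planck acceleration: a_P = √(c⁷/(ℏG)) = 5.560 × 10^51 m/s².
8.75 × 10^6 × 5.560 × 10^51 m/s² = 4.865 × 10^58 m/s²

4.865 × 10^58 m/s²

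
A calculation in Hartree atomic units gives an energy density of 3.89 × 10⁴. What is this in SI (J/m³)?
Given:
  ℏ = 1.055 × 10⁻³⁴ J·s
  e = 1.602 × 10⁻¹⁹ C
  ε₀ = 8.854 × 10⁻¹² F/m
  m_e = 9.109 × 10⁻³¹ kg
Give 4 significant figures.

One atomic unit of energy density: u_au = E_h/a₀³ = m_e⁴e¹⁰/((4πε₀)⁵ℏ⁸) = 2.929 × 10¹³ J/m³.
3.89 × 10⁴ × 2.929 × 10¹³ J/m³ = 1.139 × 10¹⁸ J/m³

1.139 × 10¹⁸ J/m³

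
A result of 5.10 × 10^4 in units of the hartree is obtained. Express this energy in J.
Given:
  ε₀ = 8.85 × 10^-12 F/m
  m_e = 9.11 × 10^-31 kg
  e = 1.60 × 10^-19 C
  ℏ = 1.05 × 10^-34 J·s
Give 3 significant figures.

One hartree: E_h = m_e e⁴/(4πε₀ℏ)² = 4.38 × 10^-18 J.
5.10 × 10^4 × 4.38 × 10^-18 J = 2.23 × 10^-13 J

2.23 × 10^-13 J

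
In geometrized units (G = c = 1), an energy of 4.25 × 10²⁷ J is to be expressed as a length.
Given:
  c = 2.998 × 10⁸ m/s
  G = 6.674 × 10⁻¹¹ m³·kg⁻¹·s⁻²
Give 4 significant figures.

Energy → length via G/c⁴.
4.25 × 10²⁷ J × (G/c⁴) = 3.511 × 10⁻¹⁷ m

3.511 × 10⁻¹⁷ m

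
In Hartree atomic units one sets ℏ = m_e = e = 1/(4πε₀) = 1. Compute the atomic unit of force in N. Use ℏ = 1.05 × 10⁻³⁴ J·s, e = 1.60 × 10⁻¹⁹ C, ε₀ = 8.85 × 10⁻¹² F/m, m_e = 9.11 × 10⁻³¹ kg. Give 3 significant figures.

8.33 × 10⁻⁸ N

F_au = E_h/a₀ = m_e²e⁶/((4πε₀)³ℏ⁴)
E_h = 4.38 × 10⁻¹⁸ J
a₀ = 5.26 × 10⁻¹¹ m
E_h/a₀ = 8.33 × 10⁻⁸ N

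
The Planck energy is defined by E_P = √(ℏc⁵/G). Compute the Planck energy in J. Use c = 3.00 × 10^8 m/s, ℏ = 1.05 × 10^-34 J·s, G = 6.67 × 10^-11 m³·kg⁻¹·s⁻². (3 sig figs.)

1.96 × 10^9 J

E_P = √(ℏc⁵/G)
  = √(3.83 × 10^18)
  = 1.96 × 10^9 J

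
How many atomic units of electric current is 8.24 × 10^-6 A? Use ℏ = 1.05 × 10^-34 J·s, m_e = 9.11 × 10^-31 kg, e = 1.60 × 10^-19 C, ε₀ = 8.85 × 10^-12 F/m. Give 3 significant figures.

1.24 × 10^-3

atomic unit of electric current: I_au = e E_h/ℏ = m_e e⁵/((4πε₀)²ℏ³) = 6.67 × 10^-3 A.
8.24 × 10^-6 / 6.67 × 10^-3 = 1.24 × 10^-3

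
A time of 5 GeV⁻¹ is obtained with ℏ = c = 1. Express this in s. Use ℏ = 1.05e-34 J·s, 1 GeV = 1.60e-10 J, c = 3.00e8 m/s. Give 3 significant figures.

3.28e-24 s

A time is [E]⁻¹ in ℏ=c=1; restore one factor of ℏ.
1 GeV⁻¹ → ℏ × (1 GeV in J)⁻¹ = 6.56e-25 s.
Result: 5 × 6.56e-25 = 3.28e-24 s.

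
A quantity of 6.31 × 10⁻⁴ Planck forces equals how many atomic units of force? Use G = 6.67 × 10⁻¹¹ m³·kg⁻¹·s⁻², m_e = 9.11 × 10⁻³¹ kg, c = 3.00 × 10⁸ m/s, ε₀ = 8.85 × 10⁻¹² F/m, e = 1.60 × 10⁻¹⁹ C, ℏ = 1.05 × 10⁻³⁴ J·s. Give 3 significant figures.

9.20 × 10⁴⁷

Planck force: F_P = c⁴/G = 1.21 × 10⁴⁴ N
atomic unit of force: F_au = E_h/a₀ = m_e²e⁶/((4πε₀)³ℏ⁴) = 8.33 × 10⁻⁸ N
6.31 × 10⁻⁴ × 1.21 × 10⁴⁴ / 8.33 × 10⁻⁸ = 9.20 × 10⁴⁷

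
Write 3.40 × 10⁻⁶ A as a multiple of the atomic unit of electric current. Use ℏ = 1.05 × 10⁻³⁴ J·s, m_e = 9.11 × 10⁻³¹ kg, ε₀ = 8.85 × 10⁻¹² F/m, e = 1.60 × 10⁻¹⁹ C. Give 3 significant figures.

5.10 × 10⁻⁴

atomic unit of electric current: I_au = e E_h/ℏ = m_e e⁵/((4πε₀)²ℏ³) = 6.67 × 10⁻³ A.
3.40 × 10⁻⁶ / 6.67 × 10⁻³ = 5.10 × 10⁻⁴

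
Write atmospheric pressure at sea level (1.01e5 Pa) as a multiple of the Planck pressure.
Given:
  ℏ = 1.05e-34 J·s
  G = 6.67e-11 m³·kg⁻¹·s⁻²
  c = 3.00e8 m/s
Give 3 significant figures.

2.16e-109

Planck pressure: p_P = c⁷/(ℏG²) = 4.68e113 Pa.
1.01e5 / 4.68e113 = 2.16e-109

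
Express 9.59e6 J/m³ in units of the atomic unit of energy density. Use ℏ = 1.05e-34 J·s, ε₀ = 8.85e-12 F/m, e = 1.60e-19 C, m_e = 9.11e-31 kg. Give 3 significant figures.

3.18e-7

atomic unit of energy density: u_au = E_h/a₀³ = m_e⁴e¹⁰/((4πε₀)⁵ℏ⁸) = 3.01e13 J/m³.
9.59e6 / 3.01e13 = 3.18e-7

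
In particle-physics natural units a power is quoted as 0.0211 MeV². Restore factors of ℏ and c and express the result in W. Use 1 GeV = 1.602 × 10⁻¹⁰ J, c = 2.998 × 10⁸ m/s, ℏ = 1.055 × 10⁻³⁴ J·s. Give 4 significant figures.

Power is [E]/[T] = [E]²/ℏ.
1 GeV² → 1/ℏ × (1 GeV in J)² = 2.433 × 10¹⁴ W.
Convert the energy scale: 0.0211 MeV² = 2.11 × 10⁻⁸ GeV².
Result: 2.11 × 10⁻⁸ × 2.433 × 10¹⁴ = 5.133 × 10⁶ W.

5.133 × 10⁶ W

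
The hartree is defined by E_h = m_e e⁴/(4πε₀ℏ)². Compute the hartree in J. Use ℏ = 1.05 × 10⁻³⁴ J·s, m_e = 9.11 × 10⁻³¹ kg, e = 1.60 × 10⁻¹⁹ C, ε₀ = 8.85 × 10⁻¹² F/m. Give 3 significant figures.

4.38 × 10⁻¹⁸ J

E_h = m_e e⁴/(4πε₀ℏ)²
  = 5.97 × 10⁻¹⁰⁶ / 1.36 × 10⁻⁸⁸
  = 4.38 × 10⁻¹⁸ J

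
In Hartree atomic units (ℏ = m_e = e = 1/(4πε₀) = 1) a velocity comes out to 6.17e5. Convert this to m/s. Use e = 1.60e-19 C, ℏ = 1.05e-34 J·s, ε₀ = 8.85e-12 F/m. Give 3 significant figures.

One atomic unit of velocity: v_au = e²/(4πε₀ℏ) = 2.19e6 m/s.
6.17e5 × 2.19e6 m/s = 1.35e12 m/s

1.35e12 m/s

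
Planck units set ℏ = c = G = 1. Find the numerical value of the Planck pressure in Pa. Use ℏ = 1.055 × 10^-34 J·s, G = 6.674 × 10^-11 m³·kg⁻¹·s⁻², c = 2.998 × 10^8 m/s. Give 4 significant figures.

The unique combination of the constants set to 1 with dimensions of pressure is p_P = c⁷/(ℏG²).
  = 2.177 × 10^59 / 4.699 × 10^-55
  = 4.632 × 10^113 Pa

4.632 × 10^113 Pa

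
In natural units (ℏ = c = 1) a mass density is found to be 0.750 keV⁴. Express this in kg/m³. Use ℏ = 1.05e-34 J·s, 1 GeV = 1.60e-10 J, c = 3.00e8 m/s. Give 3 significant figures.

Mass density is [E]/(c²[L]³) = [E]⁴/(ℏ³c⁵).
1 GeV⁴ → 1/(ℏ³c⁵) × (1 GeV in J)⁴ = 2.33e20 kg/m³.
Convert the energy scale: 0.750 keV⁴ = 7.50e-25 GeV⁴.
Result: 7.50e-25 × 2.33e20 = 1.75e-4 kg/m³.

1.75e-4 kg/m³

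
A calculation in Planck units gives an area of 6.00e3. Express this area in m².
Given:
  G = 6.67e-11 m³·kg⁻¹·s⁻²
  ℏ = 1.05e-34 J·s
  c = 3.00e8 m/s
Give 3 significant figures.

1.56e-66 m²

One Planck area: A_P = ℏG/c³ = 2.59e-70 m².
6.00e3 × 2.59e-70 m² = 1.56e-66 m²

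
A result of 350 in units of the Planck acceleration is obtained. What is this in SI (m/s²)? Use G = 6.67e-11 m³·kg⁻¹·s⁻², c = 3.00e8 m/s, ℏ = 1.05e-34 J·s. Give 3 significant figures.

One Planck acceleration: a_P = √(c⁷/(ℏG)) = 5.59e51 m/s².
350 × 5.59e51 m/s² = 1.96e54 m/s²

1.96e54 m/s²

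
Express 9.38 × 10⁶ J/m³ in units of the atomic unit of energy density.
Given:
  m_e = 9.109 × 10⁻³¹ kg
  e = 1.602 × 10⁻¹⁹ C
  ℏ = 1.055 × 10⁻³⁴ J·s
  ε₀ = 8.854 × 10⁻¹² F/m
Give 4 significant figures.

atomic unit of energy density: u_au = E_h/a₀³ = m_e⁴e¹⁰/((4πε₀)⁵ℏ⁸) = 2.929 × 10¹³ J/m³.
9.38 × 10⁶ / 2.929 × 10¹³ = 3.202 × 10⁻⁷

3.202 × 10⁻⁷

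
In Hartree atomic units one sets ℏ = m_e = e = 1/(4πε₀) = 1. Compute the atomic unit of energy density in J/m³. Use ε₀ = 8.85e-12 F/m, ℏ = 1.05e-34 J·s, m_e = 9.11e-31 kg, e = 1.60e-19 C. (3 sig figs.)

3.01e13 J/m³

u_au = E_h/a₀³ = m_e⁴e¹⁰/((4πε₀)⁵ℏ⁸)
E_h = 4.38e-18 J
a₀ = 5.26e-11 m
E_h/a₀³ = 3.01e13 J/m³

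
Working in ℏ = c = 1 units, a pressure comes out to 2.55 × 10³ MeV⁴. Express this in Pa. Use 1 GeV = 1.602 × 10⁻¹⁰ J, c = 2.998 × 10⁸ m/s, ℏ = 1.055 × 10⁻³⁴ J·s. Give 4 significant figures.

5.308 × 10²⁸ Pa

Pressure is [E]/[L]³ = [E]⁴/(ℏc)³.
1 GeV⁴ → 1/(ℏc)³ × (1 GeV in J)⁴ = 2.082 × 10³⁷ Pa.
Convert the energy scale: 2.55 × 10³ MeV⁴ = 2.55 × 10⁻⁹ GeV⁴.
Result: 2.55 × 10⁻⁹ × 2.082 × 10³⁷ = 5.308 × 10²⁸ Pa.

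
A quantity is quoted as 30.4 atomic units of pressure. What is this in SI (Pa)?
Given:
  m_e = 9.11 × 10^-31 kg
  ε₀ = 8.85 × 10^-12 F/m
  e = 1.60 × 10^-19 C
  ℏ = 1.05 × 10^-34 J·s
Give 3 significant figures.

9.16 × 10^14 Pa

One atomic unit of pressure: P_au = E_h/a₀³ = m_e⁴e¹⁰/((4πε₀)⁵ℏ⁸) = 3.01 × 10^13 Pa.
30.4 × 3.01 × 10^13 Pa = 9.16 × 10^14 Pa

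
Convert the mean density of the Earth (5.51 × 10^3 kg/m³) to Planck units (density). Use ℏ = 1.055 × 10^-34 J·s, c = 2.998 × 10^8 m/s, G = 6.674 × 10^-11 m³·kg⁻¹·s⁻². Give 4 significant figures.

1.069 × 10^-93

Planck density: ρ_P = c⁵/(ℏG²) = 5.154 × 10^96 kg/m³.
5.51 × 10^3 / 5.154 × 10^96 = 1.069 × 10^-93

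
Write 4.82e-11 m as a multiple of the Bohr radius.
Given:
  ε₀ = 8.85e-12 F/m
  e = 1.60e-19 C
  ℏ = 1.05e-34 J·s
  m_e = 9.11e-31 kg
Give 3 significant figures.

Bohr radius: a₀ = 4πε₀ℏ²/(m_e e²) = 5.26e-11 m.
4.82e-11 / 5.26e-11 = 0.917

0.917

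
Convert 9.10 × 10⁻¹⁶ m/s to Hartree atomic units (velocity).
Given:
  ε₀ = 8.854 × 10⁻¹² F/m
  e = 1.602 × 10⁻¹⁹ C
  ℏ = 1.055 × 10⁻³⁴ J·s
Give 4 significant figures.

atomic unit of velocity: v_au = e²/(4πε₀ℏ) = 2.186 × 10⁶ m/s.
9.10 × 10⁻¹⁶ / 2.186 × 10⁶ = 4.162 × 10⁻²²

4.162 × 10⁻²²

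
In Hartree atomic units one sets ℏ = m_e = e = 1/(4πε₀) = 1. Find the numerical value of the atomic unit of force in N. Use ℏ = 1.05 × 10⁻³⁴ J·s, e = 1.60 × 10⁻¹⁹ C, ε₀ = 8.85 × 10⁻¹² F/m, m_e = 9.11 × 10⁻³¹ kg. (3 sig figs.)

8.33 × 10⁻⁸ N

F_au = E_h/a₀ = m_e²e⁶/((4πε₀)³ℏ⁴)
E_h = 4.38 × 10⁻¹⁸ J
a₀ = 5.26 × 10⁻¹¹ m
E_h/a₀ = 8.33 × 10⁻⁸ N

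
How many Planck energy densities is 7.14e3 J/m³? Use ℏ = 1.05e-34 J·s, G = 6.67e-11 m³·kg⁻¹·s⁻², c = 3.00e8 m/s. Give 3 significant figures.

Planck energy density: u_P = c⁷/(ℏG²) = 4.68e113 J/m³.
7.14e3 / 4.68e113 = 1.53e-110

1.53e-110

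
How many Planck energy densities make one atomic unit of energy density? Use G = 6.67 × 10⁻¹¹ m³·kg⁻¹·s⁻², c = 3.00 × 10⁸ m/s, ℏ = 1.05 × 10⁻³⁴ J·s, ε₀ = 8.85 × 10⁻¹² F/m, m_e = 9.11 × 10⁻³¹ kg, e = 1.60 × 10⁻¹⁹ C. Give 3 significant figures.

atomic unit of energy density: u_au = E_h/a₀³ = m_e⁴e¹⁰/((4πε₀)⁵ℏ⁸) = 3.01 × 10¹³ J/m³
Planck energy density: u_P = c⁷/(ℏG²) = 4.68 × 10¹¹³ J/m³
ratio = 3.01 × 10¹³ / 4.68 × 10¹¹³ = 6.44 × 10⁻¹⁰¹

6.44 × 10⁻¹⁰¹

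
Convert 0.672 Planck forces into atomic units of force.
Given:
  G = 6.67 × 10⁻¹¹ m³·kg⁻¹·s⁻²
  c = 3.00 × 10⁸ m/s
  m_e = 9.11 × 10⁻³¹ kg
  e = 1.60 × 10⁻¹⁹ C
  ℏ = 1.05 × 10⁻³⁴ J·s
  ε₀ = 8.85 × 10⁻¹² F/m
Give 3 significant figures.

9.80 × 10⁵⁰

Planck force: F_P = c⁴/G = 1.21 × 10⁴⁴ N
atomic unit of force: F_au = E_h/a₀ = m_e²e⁶/((4πε₀)³ℏ⁴) = 8.33 × 10⁻⁸ N
0.672 × 1.21 × 10⁴⁴ / 8.33 × 10⁻⁸ = 9.80 × 10⁵⁰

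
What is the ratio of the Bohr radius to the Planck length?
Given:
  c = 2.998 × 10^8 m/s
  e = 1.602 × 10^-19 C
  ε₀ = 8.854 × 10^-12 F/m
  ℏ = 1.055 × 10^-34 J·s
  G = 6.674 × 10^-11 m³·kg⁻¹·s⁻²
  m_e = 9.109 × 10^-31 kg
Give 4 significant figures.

3.277 × 10^24

Bohr radius: a₀ = 4πε₀ℏ²/(m_e e²) = 5.297 × 10^-11 m
Planck length: ℓ_P = √(ℏG/c³) = 1.616 × 10^-35 m
ratio = 5.297 × 10^-11 / 1.616 × 10^-35 = 3.277 × 10^24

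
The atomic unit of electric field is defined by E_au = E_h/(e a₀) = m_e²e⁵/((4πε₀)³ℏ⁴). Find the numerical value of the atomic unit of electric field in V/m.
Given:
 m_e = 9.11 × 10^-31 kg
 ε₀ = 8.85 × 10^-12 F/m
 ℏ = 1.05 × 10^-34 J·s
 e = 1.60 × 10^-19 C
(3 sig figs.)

5.20 × 10^11 V/m

E_au = E_h/(e a₀) = m_e²e⁵/((4πε₀)³ℏ⁴)
E_h = 4.38 × 10^-18 J
a₀ = 5.26 × 10^-11 m
E_h/(e·a₀) = 5.20 × 10^11 V/m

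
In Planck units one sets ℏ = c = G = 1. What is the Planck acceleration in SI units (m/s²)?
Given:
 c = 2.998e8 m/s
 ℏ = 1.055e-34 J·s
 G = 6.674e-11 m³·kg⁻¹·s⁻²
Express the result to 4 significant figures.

a_P = √(c⁷/(ℏG))
  = √(3.092e103)
  = 5.560e51 m/s²

5.560e51 m/s²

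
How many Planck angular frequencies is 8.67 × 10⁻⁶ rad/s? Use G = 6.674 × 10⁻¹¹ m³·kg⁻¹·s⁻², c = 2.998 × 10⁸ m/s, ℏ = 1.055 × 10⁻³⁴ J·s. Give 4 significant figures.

4.675 × 10⁻⁴⁹

Planck angular frequency: ω_P = √(c⁵/(ℏG)) = 1.855 × 10⁴³ rad/s.
8.67 × 10⁻⁶ / 1.855 × 10⁴³ = 4.675 × 10⁻⁴⁹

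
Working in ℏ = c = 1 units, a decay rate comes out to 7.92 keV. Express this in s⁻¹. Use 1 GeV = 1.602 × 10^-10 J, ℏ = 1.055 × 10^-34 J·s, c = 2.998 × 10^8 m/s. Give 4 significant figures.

A rate is [E]/ℏ; divide by ℏ.
1 GeV → 1/ℏ × (1 GeV in J) = 1.518 × 10^24 s⁻¹.
Convert the energy scale: 7.92 keV = 7.92 × 10^-6 GeV.
Result: 7.92 × 10^-6 × 1.518 × 10^24 = 1.203 × 10^19 s⁻¹.

1.203 × 10^19 s⁻¹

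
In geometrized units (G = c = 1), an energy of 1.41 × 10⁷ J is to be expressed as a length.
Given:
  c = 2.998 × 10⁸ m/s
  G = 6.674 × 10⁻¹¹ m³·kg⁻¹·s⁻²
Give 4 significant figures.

Energy → length via G/c⁴.
1.41 × 10⁷ J × (G/c⁴) = 1.165 × 10⁻³⁷ m

1.165 × 10⁻³⁷ m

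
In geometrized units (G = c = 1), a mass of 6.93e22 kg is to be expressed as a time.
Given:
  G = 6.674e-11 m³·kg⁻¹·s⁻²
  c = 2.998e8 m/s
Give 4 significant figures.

1.716e-13 s

Mass → time via G/c³.
6.93e22 kg × (G/c³) = 1.716e-13 s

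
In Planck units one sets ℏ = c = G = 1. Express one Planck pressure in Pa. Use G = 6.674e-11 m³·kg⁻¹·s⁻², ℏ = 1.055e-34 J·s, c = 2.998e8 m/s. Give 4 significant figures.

p_P = c⁷/(ℏG²)
  = 2.177e59 / 4.699e-55
  = 4.632e113 Pa

4.632e113 Pa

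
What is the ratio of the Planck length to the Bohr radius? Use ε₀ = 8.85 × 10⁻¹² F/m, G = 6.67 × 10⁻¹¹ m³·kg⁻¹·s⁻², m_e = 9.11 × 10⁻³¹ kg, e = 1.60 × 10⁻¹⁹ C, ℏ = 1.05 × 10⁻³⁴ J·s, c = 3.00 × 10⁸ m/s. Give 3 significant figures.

3.06 × 10⁻²⁵

Planck length: ℓ_P = √(ℏG/c³) = 1.61 × 10⁻³⁵ m
Bohr radius: a₀ = 4πε₀ℏ²/(m_e e²) = 5.26 × 10⁻¹¹ m
ratio = 1.61 × 10⁻³⁵ / 5.26 × 10⁻¹¹ = 3.06 × 10⁻²⁵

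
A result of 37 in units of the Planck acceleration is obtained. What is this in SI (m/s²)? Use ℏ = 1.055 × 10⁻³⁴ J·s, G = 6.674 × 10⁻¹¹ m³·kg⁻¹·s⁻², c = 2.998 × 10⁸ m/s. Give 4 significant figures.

One Planck acceleration: a_P = √(c⁷/(ℏG)) = 5.560 × 10⁵¹ m/s².
37 × 5.560 × 10⁵¹ m/s² = 2.057 × 10⁵³ m/s²

2.057 × 10⁵³ m/s²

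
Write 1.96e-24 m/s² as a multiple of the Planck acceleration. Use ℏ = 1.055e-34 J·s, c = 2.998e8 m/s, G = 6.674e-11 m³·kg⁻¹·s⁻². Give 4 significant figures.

3.525e-76

Planck acceleration: a_P = √(c⁷/(ℏG)) = 5.560e51 m/s².
1.96e-24 / 5.560e51 = 3.525e-76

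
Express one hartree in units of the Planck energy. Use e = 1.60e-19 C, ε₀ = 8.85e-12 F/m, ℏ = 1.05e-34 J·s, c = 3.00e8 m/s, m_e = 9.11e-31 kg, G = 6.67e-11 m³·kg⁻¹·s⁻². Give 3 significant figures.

hartree: E_h = m_e e⁴/(4πε₀ℏ)² = 4.38e-18 J
Planck energy: E_P = √(ℏc⁵/G) = 1.96e9 J
ratio = 4.38e-18 / 1.96e9 = 2.24e-27

2.24e-27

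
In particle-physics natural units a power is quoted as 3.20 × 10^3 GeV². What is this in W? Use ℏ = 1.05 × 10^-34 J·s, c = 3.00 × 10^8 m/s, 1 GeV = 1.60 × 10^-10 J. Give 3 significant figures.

Power is [E]/[T] = [E]²/ℏ.
1 GeV² → 1/ℏ × (1 GeV in J)² = 2.44 × 10^14 W.
Result: 3.20 × 10^3 × 2.44 × 10^14 = 7.80 × 10^17 W.

7.80 × 10^17 W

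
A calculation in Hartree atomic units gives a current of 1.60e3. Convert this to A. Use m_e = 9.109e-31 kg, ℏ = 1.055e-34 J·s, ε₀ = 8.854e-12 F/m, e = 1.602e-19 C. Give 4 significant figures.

One atomic unit of electric current: I_au = e E_h/ℏ = m_e e⁵/((4πε₀)²ℏ³) = 6.612e-3 A.
1.60e3 × 6.612e-3 A = 10.58 A

10.58 A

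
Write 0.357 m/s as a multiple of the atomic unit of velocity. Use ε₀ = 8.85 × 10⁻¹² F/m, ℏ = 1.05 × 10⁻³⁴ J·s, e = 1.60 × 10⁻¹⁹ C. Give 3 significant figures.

atomic unit of velocity: v_au = e²/(4πε₀ℏ) = 2.19 × 10⁶ m/s.
0.357 / 2.19 × 10⁶ = 1.63 × 10⁻⁷

1.63 × 10⁻⁷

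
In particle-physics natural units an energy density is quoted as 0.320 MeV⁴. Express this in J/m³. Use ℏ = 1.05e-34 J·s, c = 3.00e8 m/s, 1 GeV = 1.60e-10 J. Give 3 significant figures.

[E]/[L]³ = [E]⁴/(ℏc)³; restore (ℏc)⁻³.
1 GeV⁴ → 1/(ℏc)³ × (1 GeV in J)⁴ = 2.10e37 J/m³.
Convert the energy scale: 0.320 MeV⁴ = 3.20e-13 GeV⁴.
Result: 3.20e-13 × 2.10e37 = 6.71e24 J/m³.

6.71e24 J/m³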